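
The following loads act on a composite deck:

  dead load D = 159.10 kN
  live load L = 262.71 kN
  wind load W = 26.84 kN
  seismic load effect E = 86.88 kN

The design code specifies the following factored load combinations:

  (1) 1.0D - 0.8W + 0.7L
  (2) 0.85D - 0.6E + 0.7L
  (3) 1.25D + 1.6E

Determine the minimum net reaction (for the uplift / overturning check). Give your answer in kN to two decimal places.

(1) 1.0(159.10) - 0.8(26.84) + 0.7(262.71) = 159.10 - 21.47 + 183.90 = 321.53
(2) 0.85(159.10) - 0.6(86.88) + 0.7(262.71) = 267.00
(3) 1.25(159.10) + 1.6(86.88) = 337.88
Combination 2 gives the minimum: 267.00 kN.

267.00 kN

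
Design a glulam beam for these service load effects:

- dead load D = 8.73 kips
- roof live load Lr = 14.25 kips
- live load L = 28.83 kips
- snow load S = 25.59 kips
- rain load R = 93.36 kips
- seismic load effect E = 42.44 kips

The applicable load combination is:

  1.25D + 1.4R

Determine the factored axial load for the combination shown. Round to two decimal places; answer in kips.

1.25(8.73) + 1.4(93.36) = 141.62
P_u = 141.62 kips.

141.62 kips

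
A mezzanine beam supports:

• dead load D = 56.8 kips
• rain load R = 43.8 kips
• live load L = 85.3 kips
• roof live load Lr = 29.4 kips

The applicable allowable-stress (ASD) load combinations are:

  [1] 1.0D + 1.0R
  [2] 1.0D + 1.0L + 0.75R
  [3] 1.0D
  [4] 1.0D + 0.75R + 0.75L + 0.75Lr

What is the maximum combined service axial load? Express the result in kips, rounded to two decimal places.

[1] 1.0(56.8) + 1.0(43.8) = 56.80 + 43.80 = 100.60
[2] 1.0(56.8) + 1.0(85.3) + 0.75(43.8) = 56.80 + 85.30 + 32.85 = 174.95
[3] 1.0(56.8) = 56.80
[4] 1.0(56.8) + 0.75(43.8) + 0.75(85.3) + 0.75(29.4) = 56.80 + 32.85 + 63.98 + 22.05 = 175.68
The controlling combination is 4, giving 175.68 kips.

175.68 kips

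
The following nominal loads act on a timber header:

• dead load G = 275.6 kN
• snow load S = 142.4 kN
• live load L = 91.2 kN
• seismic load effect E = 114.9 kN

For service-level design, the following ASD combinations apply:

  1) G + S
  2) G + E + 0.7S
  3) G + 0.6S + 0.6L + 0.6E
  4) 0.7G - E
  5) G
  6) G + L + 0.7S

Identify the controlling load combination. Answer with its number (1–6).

Combination 2

1) 1.0(275.6) + 1.0(142.4) = 275.60 + 142.40 = 418.00
2) 1.0(275.6) + 1.0(114.9) + 0.7(142.4) = 275.60 + 114.90 + 99.68 = 490.18
3) 1.0(275.6) + 0.6(142.4) + 0.6(91.2) + 0.6(114.9) = 275.60 + 85.44 + 54.72 + 68.94 = 484.70
4) 0.7(275.6) - 1.0(114.9) = 192.92 - 114.90 = 78.02
5) 1.0(275.6) = 275.60
6) 1.0(275.6) + 1.0(91.2) + 0.7(142.4) = 275.60 + 91.20 + 99.68 = 466.48
The largest value is 490.18 kN from combination 2.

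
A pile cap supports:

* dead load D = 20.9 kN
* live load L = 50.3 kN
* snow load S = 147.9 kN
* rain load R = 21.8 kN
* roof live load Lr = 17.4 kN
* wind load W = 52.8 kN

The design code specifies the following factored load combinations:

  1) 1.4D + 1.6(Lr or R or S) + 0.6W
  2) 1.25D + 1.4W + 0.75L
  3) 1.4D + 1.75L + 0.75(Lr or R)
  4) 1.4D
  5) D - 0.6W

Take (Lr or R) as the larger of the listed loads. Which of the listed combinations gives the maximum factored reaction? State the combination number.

Combination 1

(Lr or R or S) → S = 147.9 kN; (Lr or R) → R = 21.8 kN.
1) 1.4(20.9) + 1.6(147.9) + 0.6(52.8) = 29.3 + 236.6 + 31.7 = 297.6
2) 1.25(20.9) + 1.4(52.8) + 0.75(50.3) = 137.8
3) 1.4(20.9) + 1.75(50.3) + 0.75(21.8) = 133.6
4) 1.4(20.9) = 29.3
5) 1.0(20.9) - 0.6(52.8) = 20.9 - 31.7 = -10.8
The largest value is 297.6 kN from combination 1.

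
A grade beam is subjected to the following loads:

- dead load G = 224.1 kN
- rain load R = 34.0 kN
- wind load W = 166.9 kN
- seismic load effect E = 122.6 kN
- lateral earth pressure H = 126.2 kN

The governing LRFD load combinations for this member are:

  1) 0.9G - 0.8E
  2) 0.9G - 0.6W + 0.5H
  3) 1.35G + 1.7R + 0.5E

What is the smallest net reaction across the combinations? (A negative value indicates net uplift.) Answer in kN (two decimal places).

103.61 kN

1) 0.9(224.1) - 0.8(122.6) = 201.69 - 98.08 = 103.61
2) 0.9(224.1) - 0.6(166.9) + 0.5(126.2) = 201.69 - 100.14 + 63.10 = 164.65
3) 1.35(224.1) + 1.7(34.0) + 0.5(122.6) = 302.54 + 57.80 + 61.30 = 421.64
Combination 1 gives the minimum: 103.61 kN.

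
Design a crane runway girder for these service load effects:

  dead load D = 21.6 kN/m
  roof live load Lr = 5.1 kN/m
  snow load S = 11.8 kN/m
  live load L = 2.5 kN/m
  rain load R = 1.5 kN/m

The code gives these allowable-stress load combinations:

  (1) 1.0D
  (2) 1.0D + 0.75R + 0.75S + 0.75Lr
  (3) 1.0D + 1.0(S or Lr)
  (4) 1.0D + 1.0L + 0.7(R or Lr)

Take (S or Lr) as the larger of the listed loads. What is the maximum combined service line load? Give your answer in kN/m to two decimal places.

(S or Lr) → S = 11.8 kN/m; (R or Lr) → Lr = 5.1 kN/m.
(1) 1.0(21.6) = 21.60
(2) 1.0(21.6) + 0.75(1.5) + 0.75(11.8) + 0.75(5.1) = 35.40
(3) 1.0(21.6) + 1.0(11.8) = 21.60 + 11.80 = 33.40
(4) 1.0(21.6) + 1.0(2.5) + 0.7(5.1) = 21.60 + 2.50 + 3.57 = 27.67
The controlling combination is 2, giving 35.40 kN/m.

35.40 kN/m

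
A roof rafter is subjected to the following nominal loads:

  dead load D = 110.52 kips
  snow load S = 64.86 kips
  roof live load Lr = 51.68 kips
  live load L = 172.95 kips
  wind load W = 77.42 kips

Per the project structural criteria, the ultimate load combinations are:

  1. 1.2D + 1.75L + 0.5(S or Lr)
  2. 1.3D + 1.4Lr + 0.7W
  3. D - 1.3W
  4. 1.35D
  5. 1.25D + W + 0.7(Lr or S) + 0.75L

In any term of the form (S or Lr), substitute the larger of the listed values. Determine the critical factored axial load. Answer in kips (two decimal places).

(S or Lr) → S = 64.86 kips; (Lr or S) → S = 64.86 kips.
1. 1.2(110.52) + 1.75(172.95) + 0.5(64.86) = 467.72
2. 1.3(110.52) + 1.4(51.68) + 0.7(77.42) = 143.68 + 72.35 + 54.19 = 270.22
3. 1.0(110.52) - 1.3(77.42) = 110.52 - 100.65 = 9.87
4. 1.35(110.52) = 149.20
5. 1.25(110.52) + 1.0(77.42) + 0.7(64.86) + 0.75(172.95) = 138.15 + 77.42 + 45.40 + 129.71 = 390.68
The controlling combination is 1, giving 467.72 kips.

467.72 kips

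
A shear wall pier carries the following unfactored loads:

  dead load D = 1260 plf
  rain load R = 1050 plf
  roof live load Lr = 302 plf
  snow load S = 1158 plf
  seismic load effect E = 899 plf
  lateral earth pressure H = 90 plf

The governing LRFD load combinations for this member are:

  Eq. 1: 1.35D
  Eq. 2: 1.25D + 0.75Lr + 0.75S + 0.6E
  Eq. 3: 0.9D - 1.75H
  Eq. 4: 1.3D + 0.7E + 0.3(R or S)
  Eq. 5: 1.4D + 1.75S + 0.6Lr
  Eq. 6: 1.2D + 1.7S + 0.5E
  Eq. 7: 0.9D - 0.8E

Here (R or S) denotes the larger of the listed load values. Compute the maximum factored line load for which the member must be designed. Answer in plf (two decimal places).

3971.70 plf

(R or S) → S = 1158 plf.
Eq. 1: 1.35(1260) = 1701.00
Eq. 2: 1.25(1260) + 0.75(302) + 0.75(1158) + 0.6(899) = 1575.00 + 226.50 + 868.50 + 539.40 = 3209.40
Eq. 3: 0.9(1260) - 1.75(90) = 1134.00 - 157.50 = 976.50
Eq. 4: 1.3(1260) + 0.7(899) + 0.3(1158) = 1638.00 + 629.30 + 347.40 = 2614.70
Eq. 5: 1.4(1260) + 1.75(1158) + 0.6(302) = 1764.00 + 2026.50 + 181.20 = 3971.70
Eq. 6: 1.2(1260) + 1.7(1158) + 0.5(899) = 1512.00 + 1968.60 + 449.50 = 3930.10
Eq. 7: 0.9(1260) - 0.8(899) = 1134.00 - 719.20 = 414.80
Combination 5 governs: w_u = 3971.70 plf.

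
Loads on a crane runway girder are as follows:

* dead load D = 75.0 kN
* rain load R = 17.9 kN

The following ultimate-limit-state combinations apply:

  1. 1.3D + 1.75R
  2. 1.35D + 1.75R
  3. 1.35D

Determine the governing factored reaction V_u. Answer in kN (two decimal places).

1. 1.3(75.0) + 1.75(17.9) = 97.50 + 31.33 = 128.83
2. 1.35(75.0) + 1.75(17.9) = 101.25 + 31.33 = 132.58
3. 1.35(75.0) = 101.25
The controlling combination is 2, giving 132.58 kN.

132.58 kN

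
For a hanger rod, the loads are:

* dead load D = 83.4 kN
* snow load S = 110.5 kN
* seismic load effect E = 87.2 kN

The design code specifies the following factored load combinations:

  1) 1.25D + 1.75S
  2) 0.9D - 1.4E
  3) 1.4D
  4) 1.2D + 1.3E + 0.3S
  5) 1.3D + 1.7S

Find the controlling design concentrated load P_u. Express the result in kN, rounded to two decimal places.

1) 1.25(83.4) + 1.75(110.5) = 104.25 + 193.38 = 297.63
2) 0.9(83.4) - 1.4(87.2) = 75.06 - 122.08 = -47.02
3) 1.4(83.4) = 116.76
4) 1.2(83.4) + 1.3(87.2) + 0.3(110.5) = 100.08 + 113.36 + 33.15 = 246.59
5) 1.3(83.4) + 1.7(110.5) = 108.42 + 187.85 = 296.27
Maximum is from combination 1.

297.63 kN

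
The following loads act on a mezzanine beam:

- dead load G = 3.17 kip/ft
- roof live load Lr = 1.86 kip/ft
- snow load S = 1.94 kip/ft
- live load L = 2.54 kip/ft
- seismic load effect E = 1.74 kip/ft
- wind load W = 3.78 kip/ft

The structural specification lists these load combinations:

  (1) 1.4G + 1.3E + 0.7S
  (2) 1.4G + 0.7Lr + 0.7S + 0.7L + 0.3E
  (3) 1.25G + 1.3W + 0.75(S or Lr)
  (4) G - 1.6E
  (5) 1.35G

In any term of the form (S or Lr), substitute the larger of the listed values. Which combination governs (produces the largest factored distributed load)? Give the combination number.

(S or Lr) → S = 1.94 kip/ft.
(1) 1.4(3.17) + 1.3(1.74) + 0.7(1.94) = 4.44 + 2.26 + 1.36 = 8.06
(2) 1.4(3.17) + 0.7(1.86) + 0.7(1.94) + 0.7(2.54) + 0.3(1.74) = 4.44 + 1.30 + 1.36 + 1.78 + 0.52 = 9.40
(3) 1.25(3.17) + 1.3(3.78) + 0.75(1.94) = 3.96 + 4.91 + 1.46 = 10.33
(4) 1.0(3.17) - 1.6(1.74) = 3.17 - 2.78 = 0.39
(5) 1.35(3.17) = 4.28
The largest value is 10.33 kip/ft from combination 3.

Combination 3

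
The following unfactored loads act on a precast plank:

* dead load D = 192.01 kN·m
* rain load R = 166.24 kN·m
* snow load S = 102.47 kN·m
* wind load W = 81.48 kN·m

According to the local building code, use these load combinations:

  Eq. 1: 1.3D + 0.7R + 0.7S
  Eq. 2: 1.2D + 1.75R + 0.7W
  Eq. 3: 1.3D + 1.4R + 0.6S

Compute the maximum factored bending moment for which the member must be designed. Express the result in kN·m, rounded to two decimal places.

578.37 kN·m

Eq. 1: 1.3(192.01) + 0.7(166.24) + 0.7(102.47) = 249.61 + 116.37 + 71.73 = 437.71
Eq. 2: 1.2(192.01) + 1.75(166.24) + 0.7(81.48) = 230.41 + 290.92 + 57.04 = 578.37
Eq. 3: 1.3(192.01) + 1.4(166.24) + 0.6(102.47) = 249.61 + 232.74 + 61.48 = 543.83
Maximum is from combination 2.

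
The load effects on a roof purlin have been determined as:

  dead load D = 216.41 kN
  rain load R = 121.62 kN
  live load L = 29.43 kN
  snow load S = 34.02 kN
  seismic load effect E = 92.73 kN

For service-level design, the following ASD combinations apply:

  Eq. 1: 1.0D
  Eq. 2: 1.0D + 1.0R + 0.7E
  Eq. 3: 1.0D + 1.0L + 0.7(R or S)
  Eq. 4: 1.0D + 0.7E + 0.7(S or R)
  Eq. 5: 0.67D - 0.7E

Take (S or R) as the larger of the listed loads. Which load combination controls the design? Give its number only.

(R or S) → R = 121.62 kN; (S or R) → R = 121.62 kN.
Eq. 1: 1.0(216.41) = 216.41
Eq. 2: 1.0(216.41) + 1.0(121.62) + 0.7(92.73) = 216.41 + 121.62 + 64.91 = 402.94
Eq. 3: 1.0(216.41) + 1.0(29.43) + 0.7(121.62) = 216.41 + 29.43 + 85.13 = 330.97
Eq. 4: 1.0(216.41) + 0.7(92.73) + 0.7(121.62) = 366.46
Eq. 5: 0.67(216.41) - 0.7(92.73) = 144.99 - 64.91 = 80.08
The largest value is 402.94 kN from combination 2.

Combination 2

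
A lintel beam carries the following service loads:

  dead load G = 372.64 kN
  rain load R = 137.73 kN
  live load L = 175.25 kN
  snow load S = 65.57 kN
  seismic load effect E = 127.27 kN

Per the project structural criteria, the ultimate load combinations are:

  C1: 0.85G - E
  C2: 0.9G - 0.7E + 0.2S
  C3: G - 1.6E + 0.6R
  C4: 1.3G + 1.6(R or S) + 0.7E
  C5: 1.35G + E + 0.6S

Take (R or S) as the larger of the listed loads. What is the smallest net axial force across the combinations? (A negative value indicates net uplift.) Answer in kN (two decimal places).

(R or S) → R = 137.73 kN.
C1: 0.85(372.64) - 1.0(127.27) = 316.74 - 127.27 = 189.47
C2: 0.9(372.64) - 0.7(127.27) + 0.2(65.57) = 335.38 - 89.09 + 13.11 = 259.40
C3: 1.0(372.64) - 1.6(127.27) + 0.6(137.73) = 372.64 - 203.63 + 82.64 = 251.65
C4: 1.3(372.64) + 1.6(137.73) + 0.7(127.27) = 484.43 + 220.37 + 89.09 = 793.89
C5: 1.35(372.64) + 1.0(127.27) + 0.6(65.57) = 669.68
Combination 1 gives the minimum: 189.47 kN.

189.47 kN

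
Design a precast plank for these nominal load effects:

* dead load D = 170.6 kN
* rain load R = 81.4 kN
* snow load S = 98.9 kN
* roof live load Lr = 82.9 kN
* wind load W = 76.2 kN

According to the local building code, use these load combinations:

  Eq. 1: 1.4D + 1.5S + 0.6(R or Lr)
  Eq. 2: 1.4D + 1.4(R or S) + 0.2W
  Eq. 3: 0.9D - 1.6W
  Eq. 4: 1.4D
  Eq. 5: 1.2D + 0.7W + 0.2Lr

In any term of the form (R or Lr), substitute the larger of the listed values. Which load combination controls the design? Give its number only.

(R or Lr) → Lr = 82.9 kN; (R or S) → S = 98.9 kN.
Eq. 1: 1.4(170.6) + 1.5(98.9) + 0.6(82.9) = 238.84 + 148.35 + 49.74 = 436.93
Eq. 2: 1.4(170.6) + 1.4(98.9) + 0.2(76.2) = 238.84 + 138.46 + 15.24 = 392.54
Eq. 3: 0.9(170.6) - 1.6(76.2) = 153.54 - 121.92 = 31.62
Eq. 4: 1.4(170.6) = 238.84
Eq. 5: 1.2(170.6) + 0.7(76.2) + 0.2(82.9) = 204.72 + 53.34 + 16.58 = 274.64
The largest value is 436.93 kN from combination 1.

Combination 1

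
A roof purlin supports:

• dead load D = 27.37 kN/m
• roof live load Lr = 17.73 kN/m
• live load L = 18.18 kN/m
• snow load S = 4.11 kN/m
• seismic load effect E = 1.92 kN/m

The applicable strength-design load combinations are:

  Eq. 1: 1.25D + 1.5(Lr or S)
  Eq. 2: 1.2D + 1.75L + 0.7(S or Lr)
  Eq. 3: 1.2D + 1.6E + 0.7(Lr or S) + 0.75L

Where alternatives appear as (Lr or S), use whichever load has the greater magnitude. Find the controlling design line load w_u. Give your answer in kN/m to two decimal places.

(Lr or S) → Lr = 17.73 kN/m; (S or Lr) → Lr = 17.73 kN/m.
Eq. 1: 1.25(27.37) + 1.5(17.73) = 34.21 + 26.60 = 60.81
Eq. 2: 1.2(27.37) + 1.75(18.18) + 0.7(17.73) = 32.84 + 31.82 + 12.41 = 77.07
Eq. 3: 1.2(27.37) + 1.6(1.92) + 0.7(17.73) + 0.75(18.18) = 32.84 + 3.07 + 12.41 + 13.64 = 61.96
The controlling combination is 2, giving 77.07 kN/m.

77.07 kN/m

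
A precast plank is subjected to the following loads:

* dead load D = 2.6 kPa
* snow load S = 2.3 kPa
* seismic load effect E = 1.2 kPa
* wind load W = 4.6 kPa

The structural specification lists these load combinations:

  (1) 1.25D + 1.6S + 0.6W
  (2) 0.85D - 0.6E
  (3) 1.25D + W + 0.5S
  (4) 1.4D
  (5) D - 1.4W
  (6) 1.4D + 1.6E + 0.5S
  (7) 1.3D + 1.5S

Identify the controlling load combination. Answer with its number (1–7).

Combination 1

(1) 1.25(2.6) + 1.6(2.3) + 0.6(4.6) = 3.25 + 3.68 + 2.76 = 9.69
(2) 0.85(2.6) - 0.6(1.2) = 2.21 - 0.72 = 1.49
(3) 1.25(2.6) + 1.0(4.6) + 0.5(2.3) = 3.25 + 4.60 + 1.15 = 9.00
(4) 1.4(2.6) = 3.64
(5) 1.0(2.6) - 1.4(4.6) = 2.60 - 6.44 = -3.84
(6) 1.4(2.6) + 1.6(1.2) + 0.5(2.3) = 3.64 + 1.92 + 1.15 = 6.71
(7) 1.3(2.6) + 1.5(2.3) = 3.38 + 3.45 = 6.83
The largest value is 9.69 kPa from combination 1.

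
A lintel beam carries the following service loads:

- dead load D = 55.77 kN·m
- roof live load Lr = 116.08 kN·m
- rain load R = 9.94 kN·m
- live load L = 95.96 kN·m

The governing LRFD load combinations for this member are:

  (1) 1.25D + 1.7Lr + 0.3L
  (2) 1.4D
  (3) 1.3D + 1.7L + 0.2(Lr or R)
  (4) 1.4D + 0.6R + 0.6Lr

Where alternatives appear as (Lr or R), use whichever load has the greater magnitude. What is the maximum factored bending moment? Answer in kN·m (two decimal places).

(Lr or R) → Lr = 116.08 kN·m.
(1) 1.25(55.77) + 1.7(116.08) + 0.3(95.96) = 69.71 + 197.34 + 28.79 = 295.84
(2) 1.4(55.77) = 78.08
(3) 1.3(55.77) + 1.7(95.96) + 0.2(116.08) = 72.50 + 163.13 + 23.22 = 258.85
(4) 1.4(55.77) + 0.6(9.94) + 0.6(116.08) = 78.08 + 5.96 + 69.65 = 153.69
The controlling combination is 1, giving 295.84 kN·m.

295.84 kN·m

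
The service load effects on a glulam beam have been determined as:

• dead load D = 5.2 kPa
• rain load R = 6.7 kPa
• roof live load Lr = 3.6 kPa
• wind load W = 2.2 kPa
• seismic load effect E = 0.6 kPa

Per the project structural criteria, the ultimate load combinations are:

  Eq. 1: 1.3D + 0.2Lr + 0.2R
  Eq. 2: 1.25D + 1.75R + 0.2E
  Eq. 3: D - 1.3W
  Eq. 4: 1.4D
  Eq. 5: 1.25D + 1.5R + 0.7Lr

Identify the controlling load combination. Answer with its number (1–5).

Eq. 1: 1.3(5.2) + 0.2(3.6) + 0.2(6.7) = 8.8
Eq. 2: 1.25(5.2) + 1.75(6.7) + 0.2(0.6) = 18.3
Eq. 3: 1.0(5.2) - 1.3(2.2) = 2.3
Eq. 4: 1.4(5.2) = 7.3
Eq. 5: 1.25(5.2) + 1.5(6.7) + 0.7(3.6) = 19.1
The largest value is 19.1 kPa from combination 5.

Combination 5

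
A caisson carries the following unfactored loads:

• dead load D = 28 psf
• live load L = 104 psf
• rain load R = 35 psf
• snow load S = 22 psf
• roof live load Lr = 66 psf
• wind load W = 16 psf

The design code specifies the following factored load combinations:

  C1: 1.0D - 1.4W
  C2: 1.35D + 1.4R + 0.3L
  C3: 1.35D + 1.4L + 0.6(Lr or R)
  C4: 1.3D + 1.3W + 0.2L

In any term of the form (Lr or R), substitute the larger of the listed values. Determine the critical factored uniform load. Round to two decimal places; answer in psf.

223.00 psf

(Lr or R) → Lr = 66 psf.
C1: 1.0(28) - 1.4(16) = 5.60
C2: 1.35(28) + 1.4(35) + 0.3(104) = 118.00
C3: 1.35(28) + 1.4(104) + 0.6(66) = 223.00
C4: 1.3(28) + 1.3(16) + 0.2(104) = 78.00
Maximum is from combination 3.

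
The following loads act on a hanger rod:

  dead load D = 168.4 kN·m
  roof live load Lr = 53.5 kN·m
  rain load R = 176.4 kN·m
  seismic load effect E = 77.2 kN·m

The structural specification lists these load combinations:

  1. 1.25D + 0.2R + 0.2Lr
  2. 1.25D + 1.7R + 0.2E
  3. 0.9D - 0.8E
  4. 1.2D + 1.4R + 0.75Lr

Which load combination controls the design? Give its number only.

1. 1.25(168.4) + 0.2(176.4) + 0.2(53.5) = 256.5
2. 1.25(168.4) + 1.7(176.4) + 0.2(77.2) = 525.8
3. 0.9(168.4) - 0.8(77.2) = 89.8
4. 1.2(168.4) + 1.4(176.4) + 0.75(53.5) = 489.2
The largest value is 525.8 kN·m from combination 2.

Combination 2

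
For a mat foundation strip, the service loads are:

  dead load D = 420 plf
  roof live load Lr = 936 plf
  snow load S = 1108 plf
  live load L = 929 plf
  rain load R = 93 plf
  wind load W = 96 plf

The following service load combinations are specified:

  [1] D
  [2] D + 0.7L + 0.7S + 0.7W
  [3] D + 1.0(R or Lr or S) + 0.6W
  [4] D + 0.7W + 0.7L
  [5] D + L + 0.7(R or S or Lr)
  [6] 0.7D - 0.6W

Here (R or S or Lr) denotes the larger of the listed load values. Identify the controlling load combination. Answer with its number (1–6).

(R or Lr or S) → S = 1108 plf; (R or S or Lr) → S = 1108 plf.
[1] 1.0(420) = 420.0
[2] 1.0(420) + 0.7(929) + 0.7(1108) + 0.7(96) = 420.0 + 650.3 + 775.6 + 67.2 = 1913.1
[3] 1.0(420) + 1.0(1108) + 0.6(96) = 420.0 + 1108.0 + 57.6 = 1585.6
[4] 1.0(420) + 0.7(96) + 0.7(929) = 420.0 + 67.2 + 650.3 = 1137.5
[5] 1.0(420) + 1.0(929) + 0.7(1108) = 420.0 + 929.0 + 775.6 = 2124.6
[6] 0.7(420) - 0.6(96) = 294.0 - 57.6 = 236.4
The largest value is 2124.6 plf from combination 5.

Combination 5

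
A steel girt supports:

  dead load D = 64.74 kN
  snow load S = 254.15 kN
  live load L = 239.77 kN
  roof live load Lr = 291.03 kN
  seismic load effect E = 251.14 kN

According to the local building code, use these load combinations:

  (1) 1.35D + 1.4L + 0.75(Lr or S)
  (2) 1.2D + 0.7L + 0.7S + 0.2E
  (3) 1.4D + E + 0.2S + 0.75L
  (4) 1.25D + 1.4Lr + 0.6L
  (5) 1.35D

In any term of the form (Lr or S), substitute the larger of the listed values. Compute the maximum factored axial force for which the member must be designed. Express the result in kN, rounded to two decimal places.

641.35 kN

(Lr or S) → Lr = 291.03 kN.
(1) 1.35(64.74) + 1.4(239.77) + 0.75(291.03) = 87.40 + 335.68 + 218.27 = 641.35
(2) 1.2(64.74) + 0.7(239.77) + 0.7(254.15) + 0.2(251.14) = 473.66
(3) 1.4(64.74) + 1.0(251.14) + 0.2(254.15) + 0.75(239.77) = 572.43
(4) 1.25(64.74) + 1.4(291.03) + 0.6(239.77) = 80.93 + 407.44 + 143.86 = 632.23
(5) 1.35(64.74) = 87.40
The controlling combination is 1, giving 641.35 kN.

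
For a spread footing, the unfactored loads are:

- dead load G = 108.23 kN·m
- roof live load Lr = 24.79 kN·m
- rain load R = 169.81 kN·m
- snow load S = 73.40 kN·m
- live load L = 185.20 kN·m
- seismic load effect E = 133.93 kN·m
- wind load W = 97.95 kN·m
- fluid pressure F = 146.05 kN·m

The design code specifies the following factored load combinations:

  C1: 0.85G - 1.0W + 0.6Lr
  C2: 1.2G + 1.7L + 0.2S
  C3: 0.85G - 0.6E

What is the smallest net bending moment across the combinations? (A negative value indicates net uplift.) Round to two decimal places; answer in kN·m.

8.92 kN·m

C1: 0.85(108.23) - 1.0(97.95) + 0.6(24.79) = 92.00 - 97.95 + 14.87 = 8.92
C2: 1.2(108.23) + 1.7(185.20) + 0.2(73.40) = 129.88 + 314.84 + 14.68 = 459.40
C3: 0.85(108.23) - 0.6(133.93) = 92.00 - 80.36 = 11.64
Combination 1 gives the minimum: 8.92 kN·m.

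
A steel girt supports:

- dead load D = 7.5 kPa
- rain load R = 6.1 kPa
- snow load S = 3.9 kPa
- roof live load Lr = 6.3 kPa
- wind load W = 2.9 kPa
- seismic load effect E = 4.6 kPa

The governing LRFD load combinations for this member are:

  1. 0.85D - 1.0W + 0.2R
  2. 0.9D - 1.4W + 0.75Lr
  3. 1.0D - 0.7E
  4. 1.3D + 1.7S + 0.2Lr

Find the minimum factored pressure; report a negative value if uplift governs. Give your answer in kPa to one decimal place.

1. 0.85(7.5) - 1.0(2.9) + 0.2(6.1) = 6.4 - 2.9 + 1.2 = 4.7
2. 0.9(7.5) - 1.4(2.9) + 0.75(6.3) = 6.8 - 4.1 + 4.7 = 7.4
3. 1.0(7.5) - 0.7(4.6) = 7.5 - 3.2 = 4.3
4. 1.3(7.5) + 1.7(3.9) + 0.2(6.3) = 17.6
Combination 3 gives the minimum: 4.3 kPa.

4.3 kPa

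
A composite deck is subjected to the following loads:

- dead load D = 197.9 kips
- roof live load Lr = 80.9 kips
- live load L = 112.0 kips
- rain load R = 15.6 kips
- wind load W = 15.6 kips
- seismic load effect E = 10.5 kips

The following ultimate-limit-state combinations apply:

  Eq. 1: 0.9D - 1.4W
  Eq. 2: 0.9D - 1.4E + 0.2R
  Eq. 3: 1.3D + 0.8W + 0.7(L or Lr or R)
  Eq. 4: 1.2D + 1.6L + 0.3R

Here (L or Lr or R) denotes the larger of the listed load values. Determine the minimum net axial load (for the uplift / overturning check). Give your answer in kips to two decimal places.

(L or Lr or R) → L = 112.0 kips.
Eq. 1: 0.9(197.9) - 1.4(15.6) = 178.11 - 21.84 = 156.27
Eq. 2: 0.9(197.9) - 1.4(10.5) + 0.2(15.6) = 178.11 - 14.70 + 3.12 = 166.53
Eq. 3: 1.3(197.9) + 0.8(15.6) + 0.7(112.0) = 257.27 + 12.48 + 78.40 = 348.15
Eq. 4: 1.2(197.9) + 1.6(112.0) + 0.3(15.6) = 237.48 + 179.20 + 4.68 = 421.36
Combination 1 gives the minimum: 156.27 kips.

156.27 kips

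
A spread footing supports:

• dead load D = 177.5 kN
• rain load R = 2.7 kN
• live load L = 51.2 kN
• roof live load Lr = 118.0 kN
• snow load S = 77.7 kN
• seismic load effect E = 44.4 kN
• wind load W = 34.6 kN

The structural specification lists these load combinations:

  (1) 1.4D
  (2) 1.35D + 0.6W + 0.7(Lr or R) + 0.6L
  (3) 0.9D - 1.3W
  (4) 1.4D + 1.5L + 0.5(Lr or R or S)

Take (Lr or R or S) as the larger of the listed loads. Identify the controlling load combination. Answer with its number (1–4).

(Lr or R) → Lr = 118.0 kN; (Lr or R or S) → Lr = 118.0 kN.
(1) 1.4(177.5) = 248.5
(2) 1.35(177.5) + 0.6(34.6) + 0.7(118.0) + 0.6(51.2) = 239.6 + 20.8 + 82.6 + 30.7 = 373.7
(3) 0.9(177.5) - 1.3(34.6) = 159.8 - 45.0 = 114.8
(4) 1.4(177.5) + 1.5(51.2) + 0.5(118.0) = 248.5 + 76.8 + 59.0 = 384.3
The largest value is 384.3 kN from combination 4.

Combination 4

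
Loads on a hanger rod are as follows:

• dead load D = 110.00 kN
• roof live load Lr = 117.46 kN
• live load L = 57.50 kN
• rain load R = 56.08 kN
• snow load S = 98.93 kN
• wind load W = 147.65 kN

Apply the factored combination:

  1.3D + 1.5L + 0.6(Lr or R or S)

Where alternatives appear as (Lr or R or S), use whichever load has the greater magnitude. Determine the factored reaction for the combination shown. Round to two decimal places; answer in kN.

299.73 kN

(Lr or R or S) → Lr = 117.46 kN.
1.3(110.00) + 1.5(57.50) + 0.6(117.46) = 299.73
V_u = 299.73 kN.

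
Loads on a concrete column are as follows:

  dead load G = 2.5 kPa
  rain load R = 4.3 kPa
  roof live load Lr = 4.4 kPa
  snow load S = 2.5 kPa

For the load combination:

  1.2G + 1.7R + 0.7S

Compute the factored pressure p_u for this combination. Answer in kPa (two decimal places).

1.2(2.5) + 1.7(4.3) + 0.7(2.5) = 3.00 + 7.31 + 1.75 = 12.06
p_u = 12.06 kPa.

12.06 kPa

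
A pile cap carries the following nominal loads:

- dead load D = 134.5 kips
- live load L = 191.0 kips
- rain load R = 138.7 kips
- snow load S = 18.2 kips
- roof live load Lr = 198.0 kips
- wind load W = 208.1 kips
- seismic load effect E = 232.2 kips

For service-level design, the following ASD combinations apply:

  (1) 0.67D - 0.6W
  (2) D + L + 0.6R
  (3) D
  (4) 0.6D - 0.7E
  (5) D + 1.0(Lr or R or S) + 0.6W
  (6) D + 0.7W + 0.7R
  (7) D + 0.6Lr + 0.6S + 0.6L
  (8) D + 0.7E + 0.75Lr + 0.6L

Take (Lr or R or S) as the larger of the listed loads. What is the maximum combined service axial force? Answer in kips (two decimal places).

560.14 kips

(Lr or R or S) → Lr = 198.0 kips.
(1) 0.67(134.5) - 0.6(208.1) = -34.75
(2) 1.0(134.5) + 1.0(191.0) + 0.6(138.7) = 134.50 + 191.00 + 83.22 = 408.72
(3) 1.0(134.5) = 134.50
(4) 0.6(134.5) - 0.7(232.2) = 80.70 - 162.54 = -81.84
(5) 1.0(134.5) + 1.0(198.0) + 0.6(208.1) = 134.50 + 198.00 + 124.86 = 457.36
(6) 1.0(134.5) + 0.7(208.1) + 0.7(138.7) = 134.50 + 145.67 + 97.09 = 377.26
(7) 1.0(134.5) + 0.6(198.0) + 0.6(18.2) + 0.6(191.0) = 134.50 + 118.80 + 10.92 + 114.60 = 378.82
(8) 1.0(134.5) + 0.7(232.2) + 0.75(198.0) + 0.6(191.0) = 134.50 + 162.54 + 148.50 + 114.60 = 560.14
Maximum is from combination 8.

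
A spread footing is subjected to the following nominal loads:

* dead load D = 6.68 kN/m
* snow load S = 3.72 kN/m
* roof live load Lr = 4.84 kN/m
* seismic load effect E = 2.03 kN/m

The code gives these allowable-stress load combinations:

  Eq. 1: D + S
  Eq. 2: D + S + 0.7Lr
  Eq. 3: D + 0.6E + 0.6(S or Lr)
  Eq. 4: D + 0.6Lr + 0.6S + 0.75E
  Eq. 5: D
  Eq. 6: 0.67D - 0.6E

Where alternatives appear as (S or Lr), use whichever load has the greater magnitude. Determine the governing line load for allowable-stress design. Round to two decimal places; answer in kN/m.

13.79 kN/m

(S or Lr) → Lr = 4.84 kN/m.
Eq. 1: 1.0(6.68) + 1.0(3.72) = 10.40
Eq. 2: 1.0(6.68) + 1.0(3.72) + 0.7(4.84) = 13.79
Eq. 3: 1.0(6.68) + 0.6(2.03) + 0.6(4.84) = 10.80
Eq. 4: 1.0(6.68) + 0.6(4.84) + 0.6(3.72) + 0.75(2.03) = 13.34
Eq. 5: 1.0(6.68) = 6.68
Eq. 6: 0.67(6.68) - 0.6(2.03) = 3.26
Combination 2 governs: w = 13.79 kN/m.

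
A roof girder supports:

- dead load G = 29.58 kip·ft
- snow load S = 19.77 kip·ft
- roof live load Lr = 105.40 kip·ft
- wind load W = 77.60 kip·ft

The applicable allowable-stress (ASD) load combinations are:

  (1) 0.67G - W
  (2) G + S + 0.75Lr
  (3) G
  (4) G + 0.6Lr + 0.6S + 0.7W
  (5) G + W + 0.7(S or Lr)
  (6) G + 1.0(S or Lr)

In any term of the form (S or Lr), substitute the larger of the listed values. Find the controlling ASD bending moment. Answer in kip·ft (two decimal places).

180.96 kip·ft

(S or Lr) → Lr = 105.40 kip·ft.
(1) 0.67(29.58) - 1.0(77.60) = -57.78
(2) 1.0(29.58) + 1.0(19.77) + 0.75(105.40) = 128.40
(3) 1.0(29.58) = 29.58
(4) 1.0(29.58) + 0.6(105.40) + 0.6(19.77) + 0.7(77.60) = 159.00
(5) 1.0(29.58) + 1.0(77.60) + 0.7(105.40) = 180.96
(6) 1.0(29.58) + 1.0(105.40) = 134.98
Combination 5 governs: M = 180.96 kip·ft.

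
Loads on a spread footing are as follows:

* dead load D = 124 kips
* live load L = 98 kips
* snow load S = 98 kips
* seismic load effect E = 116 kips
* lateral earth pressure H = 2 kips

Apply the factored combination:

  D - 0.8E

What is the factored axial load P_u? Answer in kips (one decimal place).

31.2 kips

1.0(124) - 0.8(116) = 124.0 - 92.8 = 31.2
P_u = 31.2 kips.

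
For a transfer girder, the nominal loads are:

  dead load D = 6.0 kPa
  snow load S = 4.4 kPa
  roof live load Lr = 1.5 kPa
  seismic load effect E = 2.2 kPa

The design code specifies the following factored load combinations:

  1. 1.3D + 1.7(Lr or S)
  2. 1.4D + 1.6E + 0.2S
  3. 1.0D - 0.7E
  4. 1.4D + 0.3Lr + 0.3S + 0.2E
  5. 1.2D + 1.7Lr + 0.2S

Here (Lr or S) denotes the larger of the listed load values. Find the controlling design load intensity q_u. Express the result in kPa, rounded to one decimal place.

(Lr or S) → S = 4.4 kPa.
1. 1.3(6.0) + 1.7(4.4) = 15.3
2. 1.4(6.0) + 1.6(2.2) + 0.2(4.4) = 12.8
3. 1.0(6.0) - 0.7(2.2) = 4.5
4. 1.4(6.0) + 0.3(1.5) + 0.3(4.4) + 0.2(2.2) = 10.6
5. 1.2(6.0) + 1.7(1.5) + 0.2(4.4) = 10.6
Combination 1 governs: q_u = 15.3 kPa.

15.3 kPa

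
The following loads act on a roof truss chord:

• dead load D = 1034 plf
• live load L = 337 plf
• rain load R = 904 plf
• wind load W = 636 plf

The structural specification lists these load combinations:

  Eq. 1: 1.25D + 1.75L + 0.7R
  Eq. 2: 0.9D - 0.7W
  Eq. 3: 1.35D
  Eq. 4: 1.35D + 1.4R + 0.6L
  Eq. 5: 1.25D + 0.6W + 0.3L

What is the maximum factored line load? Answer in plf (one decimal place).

2863.7 plf

Eq. 1: 1.25(1034) + 1.75(337) + 0.7(904) = 2515.1
Eq. 2: 0.9(1034) - 0.7(636) = 485.4
Eq. 3: 1.35(1034) = 1395.9
Eq. 4: 1.35(1034) + 1.4(904) + 0.6(337) = 2863.7
Eq. 5: 1.25(1034) + 0.6(636) + 0.3(337) = 1775.2
Maximum is from combination 4.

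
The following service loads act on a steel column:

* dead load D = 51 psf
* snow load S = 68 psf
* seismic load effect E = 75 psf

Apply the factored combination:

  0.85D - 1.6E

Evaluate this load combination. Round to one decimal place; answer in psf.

-76.7 psf

0.85(51) - 1.6(75) = -76.7
q_u = -76.7 psf.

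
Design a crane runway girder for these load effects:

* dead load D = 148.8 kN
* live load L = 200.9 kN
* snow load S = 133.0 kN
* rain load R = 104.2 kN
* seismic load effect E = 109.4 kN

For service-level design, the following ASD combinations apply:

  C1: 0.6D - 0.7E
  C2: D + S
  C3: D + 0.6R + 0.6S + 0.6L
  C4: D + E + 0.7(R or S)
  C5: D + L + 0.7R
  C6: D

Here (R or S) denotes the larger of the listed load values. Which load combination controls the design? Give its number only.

Combination 5

(R or S) → S = 133.0 kN.
C1: 0.6(148.8) - 0.7(109.4) = 89.3 - 76.6 = 12.7
C2: 1.0(148.8) + 1.0(133.0) = 148.8 + 133.0 = 281.8
C3: 1.0(148.8) + 0.6(104.2) + 0.6(133.0) + 0.6(200.9) = 411.7
C4: 1.0(148.8) + 1.0(109.4) + 0.7(133.0) = 148.8 + 109.4 + 93.1 = 351.3
C5: 1.0(148.8) + 1.0(200.9) + 0.7(104.2) = 148.8 + 200.9 + 72.9 = 422.6
C6: 1.0(148.8) = 148.8
The largest value is 422.6 kN from combination 5.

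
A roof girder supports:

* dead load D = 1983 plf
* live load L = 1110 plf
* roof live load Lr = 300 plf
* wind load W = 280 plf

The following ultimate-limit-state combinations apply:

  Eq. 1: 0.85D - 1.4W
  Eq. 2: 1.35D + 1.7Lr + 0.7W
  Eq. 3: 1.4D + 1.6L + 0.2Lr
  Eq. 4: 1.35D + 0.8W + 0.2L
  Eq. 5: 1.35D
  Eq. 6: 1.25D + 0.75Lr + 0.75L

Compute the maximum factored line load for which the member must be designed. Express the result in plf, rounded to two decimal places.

Eq. 1: 0.85(1983) - 1.4(280) = 1685.55 - 392.00 = 1293.55
Eq. 2: 1.35(1983) + 1.7(300) + 0.7(280) = 2677.05 + 510.00 + 196.00 = 3383.05
Eq. 3: 1.4(1983) + 1.6(1110) + 0.2(300) = 2776.20 + 1776.00 + 60.00 = 4612.20
Eq. 4: 1.35(1983) + 0.8(280) + 0.2(1110) = 2677.05 + 224.00 + 222.00 = 3123.05
Eq. 5: 1.35(1983) = 2677.05
Eq. 6: 1.25(1983) + 0.75(300) + 0.75(1110) = 2478.75 + 225.00 + 832.50 = 3536.25
Combination 3 governs: w_u = 4612.20 plf.

4612.20 plf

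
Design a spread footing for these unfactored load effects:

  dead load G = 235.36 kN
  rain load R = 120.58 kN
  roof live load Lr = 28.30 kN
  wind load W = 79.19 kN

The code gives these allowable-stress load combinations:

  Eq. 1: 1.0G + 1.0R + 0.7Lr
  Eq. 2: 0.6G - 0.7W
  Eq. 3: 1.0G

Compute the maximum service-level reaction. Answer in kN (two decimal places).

Eq. 1: 1.0(235.36) + 1.0(120.58) + 0.7(28.30) = 375.75
Eq. 2: 0.6(235.36) - 0.7(79.19) = 85.78
Eq. 3: 1.0(235.36) = 235.36
Combination 1 governs: V = 375.75 kN.

375.75 kN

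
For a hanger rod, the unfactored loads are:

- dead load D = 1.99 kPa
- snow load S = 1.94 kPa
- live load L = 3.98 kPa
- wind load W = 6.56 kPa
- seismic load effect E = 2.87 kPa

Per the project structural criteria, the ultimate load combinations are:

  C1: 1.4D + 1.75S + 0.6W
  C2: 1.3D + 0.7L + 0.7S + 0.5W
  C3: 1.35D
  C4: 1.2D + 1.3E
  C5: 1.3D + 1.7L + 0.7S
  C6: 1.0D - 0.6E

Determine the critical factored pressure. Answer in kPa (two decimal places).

C1: 1.4(1.99) + 1.75(1.94) + 0.6(6.56) = 10.12
C2: 1.3(1.99) + 0.7(3.98) + 0.7(1.94) + 0.5(6.56) = 10.01
C3: 1.35(1.99) = 2.69
C4: 1.2(1.99) + 1.3(2.87) = 6.12
C5: 1.3(1.99) + 1.7(3.98) + 0.7(1.94) = 10.71
C6: 1.0(1.99) - 0.6(2.87) = 0.27
Maximum is from combination 5.

10.71 kPa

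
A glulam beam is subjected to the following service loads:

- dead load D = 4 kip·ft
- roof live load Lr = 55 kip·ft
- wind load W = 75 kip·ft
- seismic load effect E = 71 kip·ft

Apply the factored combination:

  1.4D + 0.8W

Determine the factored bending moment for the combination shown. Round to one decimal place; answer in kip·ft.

1.4(4) + 0.8(75) = 5.6 + 60.0 = 65.6
M_u = 65.6 kip·ft.

65.6 kip·ft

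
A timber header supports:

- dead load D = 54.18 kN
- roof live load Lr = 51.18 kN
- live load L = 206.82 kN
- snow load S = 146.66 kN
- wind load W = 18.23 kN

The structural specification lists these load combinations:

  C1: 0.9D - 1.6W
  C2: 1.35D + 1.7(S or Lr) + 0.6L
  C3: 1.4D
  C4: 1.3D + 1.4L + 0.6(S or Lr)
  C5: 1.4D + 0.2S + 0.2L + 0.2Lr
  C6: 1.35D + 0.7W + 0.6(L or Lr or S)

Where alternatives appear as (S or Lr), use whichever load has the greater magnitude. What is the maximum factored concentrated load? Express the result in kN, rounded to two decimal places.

447.98 kN

(S or Lr) → S = 146.66 kN; (L or Lr or S) → L = 206.82 kN.
C1: 0.9(54.18) - 1.6(18.23) = 19.59
C2: 1.35(54.18) + 1.7(146.66) + 0.6(206.82) = 446.56
C3: 1.4(54.18) = 75.85
C4: 1.3(54.18) + 1.4(206.82) + 0.6(146.66) = 447.98
C5: 1.4(54.18) + 0.2(146.66) + 0.2(206.82) + 0.2(51.18) = 156.78
C6: 1.35(54.18) + 0.7(18.23) + 0.6(206.82) = 210.00
Maximum is from combination 4.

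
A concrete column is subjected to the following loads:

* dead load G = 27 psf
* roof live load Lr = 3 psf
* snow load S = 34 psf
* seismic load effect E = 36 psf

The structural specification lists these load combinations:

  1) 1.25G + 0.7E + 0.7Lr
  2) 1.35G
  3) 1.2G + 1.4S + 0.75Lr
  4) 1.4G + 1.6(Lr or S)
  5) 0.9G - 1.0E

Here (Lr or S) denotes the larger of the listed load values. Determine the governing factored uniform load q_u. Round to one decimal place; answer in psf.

(Lr or S) → S = 34 psf.
1) 1.25(27) + 0.7(36) + 0.7(3) = 33.8 + 25.2 + 2.1 = 61.1
2) 1.35(27) = 36.5
3) 1.2(27) + 1.4(34) + 0.75(3) = 32.4 + 47.6 + 2.3 = 82.3
4) 1.4(27) + 1.6(34) = 37.8 + 54.4 = 92.2
5) 0.9(27) - 1.0(36) = 24.3 - 36.0 = -11.7
Combination 4 governs: q_u = 92.2 psf.

92.2 psf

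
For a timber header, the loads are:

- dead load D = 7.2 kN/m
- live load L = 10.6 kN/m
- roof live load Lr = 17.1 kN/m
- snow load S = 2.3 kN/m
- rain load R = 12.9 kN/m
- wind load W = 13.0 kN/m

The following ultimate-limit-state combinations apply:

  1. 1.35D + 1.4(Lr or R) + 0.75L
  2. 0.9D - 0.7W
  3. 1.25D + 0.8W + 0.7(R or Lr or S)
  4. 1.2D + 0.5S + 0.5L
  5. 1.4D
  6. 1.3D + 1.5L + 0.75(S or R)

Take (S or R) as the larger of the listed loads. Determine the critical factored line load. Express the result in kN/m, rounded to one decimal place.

41.6 kN/m

(Lr or R) → Lr = 17.1 kN/m; (R or Lr or S) → Lr = 17.1 kN/m; (S or R) → R = 12.9 kN/m.
1. 1.35(7.2) + 1.4(17.1) + 0.75(10.6) = 9.7 + 23.9 + 8.0 = 41.6
2. 0.9(7.2) - 0.7(13.0) = 6.5 - 9.1 = -2.6
3. 1.25(7.2) + 0.8(13.0) + 0.7(17.1) = 9.0 + 10.4 + 12.0 = 31.4
4. 1.2(7.2) + 0.5(2.3) + 0.5(10.6) = 8.6 + 1.2 + 5.3 = 15.1
5. 1.4(7.2) = 10.1
6. 1.3(7.2) + 1.5(10.6) + 0.75(12.9) = 34.9
The controlling combination is 1, giving 41.6 kN/m.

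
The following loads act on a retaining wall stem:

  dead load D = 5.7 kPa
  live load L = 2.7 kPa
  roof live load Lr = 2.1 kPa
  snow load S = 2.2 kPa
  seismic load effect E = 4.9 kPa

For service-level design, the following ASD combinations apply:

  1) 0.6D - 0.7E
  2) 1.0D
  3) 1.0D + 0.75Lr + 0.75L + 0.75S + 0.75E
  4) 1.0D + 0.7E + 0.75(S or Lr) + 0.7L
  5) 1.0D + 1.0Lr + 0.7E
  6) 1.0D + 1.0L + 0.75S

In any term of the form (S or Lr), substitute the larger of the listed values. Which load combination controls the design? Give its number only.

(S or Lr) → S = 2.2 kPa.
1) 0.6(5.7) - 0.7(4.9) = 3.4 - 3.4 = -0.0
2) 1.0(5.7) = 5.7
3) 1.0(5.7) + 0.75(2.1) + 0.75(2.7) + 0.75(2.2) + 0.75(4.9) = 14.6
4) 1.0(5.7) + 0.7(4.9) + 0.75(2.2) + 0.7(2.7) = 5.7 + 3.4 + 1.7 + 1.9 = 12.7
5) 1.0(5.7) + 1.0(2.1) + 0.7(4.9) = 5.7 + 2.1 + 3.4 = 11.2
6) 1.0(5.7) + 1.0(2.7) + 0.75(2.2) = 5.7 + 2.7 + 1.7 = 10.1
The largest value is 14.6 kPa from combination 3.

Combination 3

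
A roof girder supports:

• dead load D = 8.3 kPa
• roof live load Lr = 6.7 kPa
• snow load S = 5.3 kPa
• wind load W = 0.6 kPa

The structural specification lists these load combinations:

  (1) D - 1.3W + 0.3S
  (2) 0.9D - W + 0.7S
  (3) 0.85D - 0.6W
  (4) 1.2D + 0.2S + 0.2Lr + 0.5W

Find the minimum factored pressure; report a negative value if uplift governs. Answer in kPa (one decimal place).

(1) 1.0(8.3) - 1.3(0.6) + 0.3(5.3) = 9.1
(2) 0.9(8.3) - 1.0(0.6) + 0.7(5.3) = 10.6
(3) 0.85(8.3) - 0.6(0.6) = 6.7
(4) 1.2(8.3) + 0.2(5.3) + 0.2(6.7) + 0.5(0.6) = 12.7
Combination 3 gives the minimum: 6.7 kPa.

6.7 kPa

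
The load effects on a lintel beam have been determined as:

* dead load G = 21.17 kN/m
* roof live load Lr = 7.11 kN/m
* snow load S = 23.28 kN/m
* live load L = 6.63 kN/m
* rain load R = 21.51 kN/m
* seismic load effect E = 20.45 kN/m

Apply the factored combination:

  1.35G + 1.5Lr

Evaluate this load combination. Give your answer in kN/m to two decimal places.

39.24 kN/m

1.35(21.17) + 1.5(7.11) = 39.24
w_u = 39.24 kN/m.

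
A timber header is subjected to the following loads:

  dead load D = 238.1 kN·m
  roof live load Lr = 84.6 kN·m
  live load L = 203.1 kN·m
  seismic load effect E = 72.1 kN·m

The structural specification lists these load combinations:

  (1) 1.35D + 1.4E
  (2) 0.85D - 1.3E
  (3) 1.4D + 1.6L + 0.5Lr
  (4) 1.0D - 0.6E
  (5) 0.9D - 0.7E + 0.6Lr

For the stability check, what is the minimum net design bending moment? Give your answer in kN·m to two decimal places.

(1) 1.35(238.1) + 1.4(72.1) = 321.44 + 100.94 = 422.38
(2) 0.85(238.1) - 1.3(72.1) = 202.39 - 93.73 = 108.66
(3) 1.4(238.1) + 1.6(203.1) + 0.5(84.6) = 333.34 + 324.96 + 42.30 = 700.60
(4) 1.0(238.1) - 0.6(72.1) = 238.10 - 43.26 = 194.84
(5) 0.9(238.1) - 0.7(72.1) + 0.6(84.6) = 214.29 - 50.47 + 50.76 = 214.58
Combination 2 gives the minimum: 108.66 kN·m.

108.66 kN·m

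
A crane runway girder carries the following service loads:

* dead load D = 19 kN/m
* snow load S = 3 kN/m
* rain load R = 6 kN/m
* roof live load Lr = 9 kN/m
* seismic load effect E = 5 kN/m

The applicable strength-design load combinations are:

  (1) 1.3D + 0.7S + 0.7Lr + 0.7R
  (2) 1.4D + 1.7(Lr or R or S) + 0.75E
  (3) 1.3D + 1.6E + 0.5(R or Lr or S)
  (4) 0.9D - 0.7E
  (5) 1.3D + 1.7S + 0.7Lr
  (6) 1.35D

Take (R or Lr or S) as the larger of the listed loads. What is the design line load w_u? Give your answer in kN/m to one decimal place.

45.7 kN/m

(Lr or R or S) → Lr = 9 kN/m; (R or Lr or S) → Lr = 9 kN/m.
(1) 1.3(19) + 0.7(3) + 0.7(9) + 0.7(6) = 24.7 + 2.1 + 6.3 + 4.2 = 37.3
(2) 1.4(19) + 1.7(9) + 0.75(5) = 26.6 + 15.3 + 3.8 = 45.7
(3) 1.3(19) + 1.6(5) + 0.5(9) = 24.7 + 8.0 + 4.5 = 37.2
(4) 0.9(19) - 0.7(5) = 17.1 - 3.5 = 13.6
(5) 1.3(19) + 1.7(3) + 0.7(9) = 24.7 + 5.1 + 6.3 = 36.1
(6) 1.35(19) = 25.7
The controlling combination is 2, giving 45.7 kN/m.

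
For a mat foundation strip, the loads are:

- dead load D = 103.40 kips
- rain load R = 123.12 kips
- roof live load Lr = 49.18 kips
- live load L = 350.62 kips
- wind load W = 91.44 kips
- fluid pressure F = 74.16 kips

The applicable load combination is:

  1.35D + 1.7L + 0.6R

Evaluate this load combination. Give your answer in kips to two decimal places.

809.52 kips

1.35(103.40) + 1.7(350.62) + 0.6(123.12) = 809.52
P_u = 809.52 kips.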